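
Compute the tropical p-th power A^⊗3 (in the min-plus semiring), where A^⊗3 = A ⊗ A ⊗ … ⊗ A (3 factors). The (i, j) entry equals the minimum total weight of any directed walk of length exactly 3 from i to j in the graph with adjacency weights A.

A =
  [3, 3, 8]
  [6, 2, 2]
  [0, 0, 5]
A^⊗3 =
  [5, 5, 7]
  [4, 4, 4]
  [2, 2, 4]

Each entry (A^⊗3)_ij equals the minimum over all length-3 walks i = v_0 → v_1 → … → v_3 = j of Σ_t A[v_t][v_{t+1}]. For example, for (i, j) = (0, 2) we minimise over 9 possible intermediate vertex sequences; the minimum is 7, attained along the walk 0 → 1 → 1 → 2.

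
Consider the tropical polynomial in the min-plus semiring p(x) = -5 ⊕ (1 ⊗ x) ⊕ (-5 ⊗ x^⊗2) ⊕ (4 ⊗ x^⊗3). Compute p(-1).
p(-1) = -7

A tropical monomial a ⊗ x^⊗i evaluates to a + i · x. Evaluating each term at x = -1:
  Term 0 contributes -5 + 0 · -1 = -5
  Term 1 contributes 1 + 1 · -1 = 0
  Term 2 contributes -5 + 2 · -1 = -7
  Term 3 contributes 4 + 3 · -1 = 1
p(-1) = ⊕ of these = min[-5, 0, -7, 1] = -7.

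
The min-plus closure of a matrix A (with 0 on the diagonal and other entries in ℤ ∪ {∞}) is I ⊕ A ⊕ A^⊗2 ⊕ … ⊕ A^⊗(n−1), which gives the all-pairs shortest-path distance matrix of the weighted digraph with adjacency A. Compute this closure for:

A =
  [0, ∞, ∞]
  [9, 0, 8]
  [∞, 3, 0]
Closure =
  [0, ∞, ∞]
  [9, 0, 8]
  [12, 3, 0]

This is the Floyd-Warshall all-pairs shortest-path computation. For each intermediate vertex k = 0, 1, …, 2, update dist[i][j] ← min(dist[i][j], dist[i][k] + dist[k][j]). The final matrix gives, for each (i, j), the minimum total weight of any directed path from i to j (possibly empty when i = j).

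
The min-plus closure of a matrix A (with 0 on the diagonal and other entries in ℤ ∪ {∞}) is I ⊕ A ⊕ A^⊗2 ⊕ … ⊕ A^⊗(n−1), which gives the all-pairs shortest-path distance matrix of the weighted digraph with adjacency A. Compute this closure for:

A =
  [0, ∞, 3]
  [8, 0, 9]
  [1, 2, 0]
Closure =
  [0, 5, 3]
  [8, 0, 9]
  [1, 2, 0]

This is the Floyd-Warshall all-pairs shortest-path computation. For each intermediate vertex k = 0, 1, …, 2, update dist[i][j] ← min(dist[i][j], dist[i][k] + dist[k][j]). The final matrix gives, for each (i, j), the minimum total weight of any directed path from i to j (possibly empty when i = j).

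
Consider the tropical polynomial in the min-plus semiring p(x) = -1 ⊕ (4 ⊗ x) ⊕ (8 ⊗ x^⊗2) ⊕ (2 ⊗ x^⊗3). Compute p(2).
p(2) = -1

A tropical monomial a ⊗ x^⊗i evaluates to a + i · x. Evaluating each term at x = 2:
  Term 0 contributes -1 + 0 · 2 = -1
  Term 1 contributes 4 + 1 · 2 = 6
  Term 2 contributes 8 + 2 · 2 = 12
  Term 3 contributes 2 + 3 · 2 = 8
p(2) = ⊕ of these = min[-1, 6, 12, 8] = -1.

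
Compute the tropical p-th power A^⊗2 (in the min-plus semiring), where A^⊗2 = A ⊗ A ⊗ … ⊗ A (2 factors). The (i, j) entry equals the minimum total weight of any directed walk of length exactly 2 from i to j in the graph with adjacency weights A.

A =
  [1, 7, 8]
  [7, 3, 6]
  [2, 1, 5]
A^⊗2 =
  [2, 8, 9]
  [8, 6, 9]
  [3, 4, 7]

Each entry (A^⊗2)_ij equals the minimum over all length-2 walks i = v_0 → v_1 → … → v_2 = j of Σ_t A[v_t][v_{t+1}]. For example, for (i, j) = (0, 2) we minimise over 3 possible intermediate vertex sequences; the minimum is 9, attained along the walk 0 → 0 → 2.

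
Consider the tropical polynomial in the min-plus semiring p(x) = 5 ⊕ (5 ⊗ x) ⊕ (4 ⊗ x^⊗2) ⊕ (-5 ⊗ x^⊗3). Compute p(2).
p(2) = 1

A tropical monomial a ⊗ x^⊗i evaluates to a + i · x. Evaluating each term at x = 2:
  Term 0 contributes 5 + 0 · 2 = 5
  Term 1 contributes 5 + 1 · 2 = 7
  Term 2 contributes 4 + 2 · 2 = 8
  Term 3 contributes -5 + 3 · 2 = 1
p(2) = ⊕ of these = min[5, 7, 8, 1] = 1.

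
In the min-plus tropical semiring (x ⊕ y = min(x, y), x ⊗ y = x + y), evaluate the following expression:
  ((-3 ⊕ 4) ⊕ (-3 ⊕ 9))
((-3 ⊕ 4) ⊕ (-3 ⊕ 9)) = -3

Expand innermost to outermost. Recall ⊕ takes the minimum of its arguments and ⊗ takes their sum. Working out the expression ((-3 ⊕ 4) ⊕ (-3 ⊕ 9)) gives -3.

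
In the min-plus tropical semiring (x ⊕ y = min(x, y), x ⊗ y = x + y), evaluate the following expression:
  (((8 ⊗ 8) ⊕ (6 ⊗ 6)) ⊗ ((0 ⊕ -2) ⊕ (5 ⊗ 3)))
(((8 ⊗ 8) ⊕ (6 ⊗ 6)) ⊗ ((0 ⊕ -2) ⊕ (5 ⊗ 3))) = 10

Expand innermost to outermost. Recall ⊕ takes the minimum of its arguments and ⊗ takes their sum. Working out the expression (((8 ⊗ 8) ⊕ (6 ⊗ 6)) ⊗ ((0 ⊕ -2) ⊕ (5 ⊗ 3))) gives 10.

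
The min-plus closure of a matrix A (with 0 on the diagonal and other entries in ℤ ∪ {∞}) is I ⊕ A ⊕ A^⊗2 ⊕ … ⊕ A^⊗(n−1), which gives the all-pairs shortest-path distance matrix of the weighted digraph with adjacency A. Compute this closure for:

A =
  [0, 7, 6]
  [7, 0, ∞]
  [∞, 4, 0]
Closure =
  [0, 7, 6]
  [7, 0, 13]
  [11, 4, 0]

This is the Floyd-Warshall all-pairs shortest-path computation. For each intermediate vertex k = 0, 1, …, 2, update dist[i][j] ← min(dist[i][j], dist[i][k] + dist[k][j]). The final matrix gives, for each (i, j), the minimum total weight of any directed path from i to j (possibly empty when i = j).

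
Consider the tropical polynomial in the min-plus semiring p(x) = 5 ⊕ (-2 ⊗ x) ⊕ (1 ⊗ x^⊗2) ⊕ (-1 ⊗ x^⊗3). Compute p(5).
p(5) = 3

A tropical monomial a ⊗ x^⊗i evaluates to a + i · x. Evaluating each term at x = 5:
  Term 0 contributes 5 + 0 · 5 = 5
  Term 1 contributes -2 + 1 · 5 = 3
  Term 2 contributes 1 + 2 · 5 = 11
  Term 3 contributes -1 + 3 · 5 = 14
p(5) = ⊕ of these = min[5, 3, 11, 14] = 3.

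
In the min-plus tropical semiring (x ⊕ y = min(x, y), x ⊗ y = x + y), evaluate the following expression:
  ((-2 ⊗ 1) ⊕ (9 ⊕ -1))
((-2 ⊗ 1) ⊕ (9 ⊕ -1)) = -1

Expand innermost to outermost. Recall ⊕ takes the minimum of its arguments and ⊗ takes their sum. Working out the expression ((-2 ⊗ 1) ⊕ (9 ⊕ -1)) gives -1.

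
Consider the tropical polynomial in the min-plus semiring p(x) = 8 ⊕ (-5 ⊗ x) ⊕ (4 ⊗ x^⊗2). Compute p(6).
p(6) = 1

A tropical monomial a ⊗ x^⊗i evaluates to a + i · x. Evaluating each term at x = 6:
  Term 0 contributes 8 + 0 · 6 = 8
  Term 1 contributes -5 + 1 · 6 = 1
  Term 2 contributes 4 + 2 · 6 = 16
p(6) = ⊕ of these = min[8, 1, 16] = 1.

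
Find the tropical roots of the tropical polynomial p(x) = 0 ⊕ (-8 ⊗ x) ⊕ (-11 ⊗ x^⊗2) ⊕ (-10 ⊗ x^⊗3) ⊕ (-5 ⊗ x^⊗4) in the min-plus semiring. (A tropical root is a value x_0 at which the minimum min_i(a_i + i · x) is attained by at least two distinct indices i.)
Roots: {-5, -1, 3, 8}

Each tropical root is a break point of the lower envelope of the lines y = a_i + i · x (there are 5 lines, with slopes 0, 1, ..., 4). Only the lines that attain the minimum somewhere contribute to roots; other lines are dominated. Here the surviving (envelope) indices are i = 4, i = 3, i = 2, i = 1, i = 0.
Intersections between consecutive envelope lines give the roots: for adjacent envelope indices i < j the intersection is x = (a_i − a_j) / (j − i). Reading off the sorted break points: {-5, -1, 3, 8}.
Verification: at each break x_0, at least two indices attain the minimum of min_i(a_i + i · x_0).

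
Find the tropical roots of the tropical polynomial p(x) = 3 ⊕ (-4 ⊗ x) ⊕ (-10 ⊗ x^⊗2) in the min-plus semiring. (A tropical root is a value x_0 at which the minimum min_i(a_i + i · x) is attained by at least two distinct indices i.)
Roots: {6, 7}

Each tropical root is a break point of the lower envelope of the lines y = a_i + i · x (there are 3 lines, with slopes 0, 1, ..., 2). Only the lines that attain the minimum somewhere contribute to roots; other lines are dominated. Here the surviving (envelope) indices are i = 2, i = 1, i = 0.
Intersections between consecutive envelope lines give the roots: for adjacent envelope indices i < j the intersection is x = (a_i − a_j) / (j − i). Reading off the sorted break points: {6, 7}.
Verification: at each break x_0, at least two indices attain the minimum of min_i(a_i + i · x_0).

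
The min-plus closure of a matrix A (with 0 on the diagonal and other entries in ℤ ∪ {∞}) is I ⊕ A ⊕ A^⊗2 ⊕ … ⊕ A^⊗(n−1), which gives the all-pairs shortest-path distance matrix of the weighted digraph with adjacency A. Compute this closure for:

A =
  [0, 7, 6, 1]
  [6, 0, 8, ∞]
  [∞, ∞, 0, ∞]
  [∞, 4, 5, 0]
Closure =
  [0, 5, 6, 1]
  [6, 0, 8, 7]
  [∞, ∞, 0, ∞]
  [10, 4, 5, 0]

This is the Floyd-Warshall all-pairs shortest-path computation. For each intermediate vertex k = 0, 1, …, 3, update dist[i][j] ← min(dist[i][j], dist[i][k] + dist[k][j]). The final matrix gives, for each (i, j), the minimum total weight of any directed path from i to j (possibly empty when i = j).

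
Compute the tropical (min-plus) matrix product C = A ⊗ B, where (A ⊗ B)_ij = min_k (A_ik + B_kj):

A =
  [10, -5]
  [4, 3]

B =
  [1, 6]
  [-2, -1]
A ⊗ B =
  [-7, -6]
  [1, 2]

Apply the min-plus product entry-by-entry:
  C[0][0] = min over k of (A[0][0] + B[0][0] = 10 + 1 = 11, A[0][1] + B[1][0] = -5 + -2 = -7) = -7 (attained at k = 1)
  C[0][1] = min over k of (A[0][0] + B[0][1] = 10 + 6 = 16, A[0][1] + B[1][1] = -5 + -1 = -6) = -6 (attained at k = 1)
  C[1][0] = min over k of (A[1][0] + B[0][0] = 4 + 1 = 5, A[1][1] + B[1][0] = 3 + -2 = 1) = 1 (attained at k = 1)
  C[1][1] = min over k of (A[1][0] + B[0][1] = 4 + 6 = 10, A[1][1] + B[1][1] = 3 + -1 = 2) = 2 (attained at k = 1)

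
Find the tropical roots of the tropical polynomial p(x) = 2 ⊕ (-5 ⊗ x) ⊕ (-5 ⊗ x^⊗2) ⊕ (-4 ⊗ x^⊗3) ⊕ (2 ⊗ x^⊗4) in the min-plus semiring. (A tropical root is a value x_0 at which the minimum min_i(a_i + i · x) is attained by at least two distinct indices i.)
Roots: {-6, -1, 0, 7}

Each tropical root is a break point of the lower envelope of the lines y = a_i + i · x (there are 5 lines, with slopes 0, 1, ..., 4). Only the lines that attain the minimum somewhere contribute to roots; other lines are dominated. Here the surviving (envelope) indices are i = 4, i = 3, i = 2, i = 1, i = 0.
Intersections between consecutive envelope lines give the roots: for adjacent envelope indices i < j the intersection is x = (a_i − a_j) / (j − i). Reading off the sorted break points: {-6, -1, 0, 7}.
Verification: at each break x_0, at least two indices attain the minimum of min_i(a_i + i · x_0).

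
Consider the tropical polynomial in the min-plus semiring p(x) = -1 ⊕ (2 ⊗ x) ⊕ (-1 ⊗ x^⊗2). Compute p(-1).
p(-1) = -3

A tropical monomial a ⊗ x^⊗i evaluates to a + i · x. Evaluating each term at x = -1:
  Term 0 contributes -1 + 0 · -1 = -1
  Term 1 contributes 2 + 1 · -1 = 1
  Term 2 contributes -1 + 2 · -1 = -3
p(-1) = ⊕ of these = min[-1, 1, -3] = -3.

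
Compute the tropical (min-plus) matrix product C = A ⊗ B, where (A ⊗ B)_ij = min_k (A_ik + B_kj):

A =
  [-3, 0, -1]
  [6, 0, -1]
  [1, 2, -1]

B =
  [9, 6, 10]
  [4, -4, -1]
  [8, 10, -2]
A ⊗ B =
  [4, -4, -3]
  [4, -4, -3]
  [6, -2, -3]

Apply the min-plus product entry-by-entry:
  C[0][0] = min over k of (A[0][0] + B[0][0] = -3 + 9 = 6, A[0][1] + B[1][0] = 0 + 4 = 4, A[0][2] + B[2][0] = -1 + 8 = 7) = 4 (attained at k = 1)
  C[0][1] = min over k of (A[0][0] + B[0][1] = -3 + 6 = 3, A[0][1] + B[1][1] = 0 + -4 = -4, A[0][2] + B[2][1] = -1 + 10 = 9) = -4 (attained at k = 1)
  C[0][2] = min over k of (A[0][0] + B[0][2] = -3 + 10 = 7, A[0][1] + B[1][2] = 0 + -1 = -1, A[0][2] + B[2][2] = -1 + -2 = -3) = -3 (attained at k = 2)
  C[1][0] = min over k of (A[1][0] + B[0][0] = 6 + 9 = 15, A[1][1] + B[1][0] = 0 + 4 = 4, A[1][2] + B[2][0] = -1 + 8 = 7) = 4 (attained at k = 1)
  C[1][1] = min over k of (A[1][0] + B[0][1] = 6 + 6 = 12, A[1][1] + B[1][1] = 0 + -4 = -4, A[1][2] + B[2][1] = -1 + 10 = 9) = -4 (attained at k = 1)
  C[1][2] = min over k of (A[1][0] + B[0][2] = 6 + 10 = 16, A[1][1] + B[1][2] = 0 + -1 = -1, A[1][2] + B[2][2] = -1 + -2 = -3) = -3 (attained at k = 2)
  C[2][0] = min over k of (A[2][0] + B[0][0] = 1 + 9 = 10, A[2][1] + B[1][0] = 2 + 4 = 6, A[2][2] + B[2][0] = -1 + 8 = 7) = 6 (attained at k = 1)
  C[2][1] = min over k of (A[2][0] + B[0][1] = 1 + 6 = 7, A[2][1] + B[1][1] = 2 + -4 = -2, A[2][2] + B[2][1] = -1 + 10 = 9) = -2 (attained at k = 1)
  C[2][2] = min over k of (A[2][0] + B[0][2] = 1 + 10 = 11, A[2][1] + B[1][2] = 2 + -1 = 1, A[2][2] + B[2][2] = -1 + -2 = -3) = -3 (attained at k = 2)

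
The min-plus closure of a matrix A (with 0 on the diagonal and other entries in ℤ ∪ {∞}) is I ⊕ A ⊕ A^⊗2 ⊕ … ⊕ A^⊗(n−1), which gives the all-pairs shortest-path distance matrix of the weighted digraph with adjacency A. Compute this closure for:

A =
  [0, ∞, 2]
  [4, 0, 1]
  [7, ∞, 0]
Closure =
  [0, ∞, 2]
  [4, 0, 1]
  [7, ∞, 0]

This is the Floyd-Warshall all-pairs shortest-path computation. For each intermediate vertex k = 0, 1, …, 2, update dist[i][j] ← min(dist[i][j], dist[i][k] + dist[k][j]). The final matrix gives, for each (i, j), the minimum total weight of any directed path from i to j (possibly empty when i = j).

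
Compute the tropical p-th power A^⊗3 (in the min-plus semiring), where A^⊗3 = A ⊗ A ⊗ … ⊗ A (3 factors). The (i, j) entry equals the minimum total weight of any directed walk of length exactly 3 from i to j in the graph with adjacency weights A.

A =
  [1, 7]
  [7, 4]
A^⊗3 =
  [3, 9]
  [9, 12]

Each entry (A^⊗3)_ij equals the minimum over all length-3 walks i = v_0 → v_1 → … → v_3 = j of Σ_t A[v_t][v_{t+1}]. For example, for (i, j) = (0, 1) we minimise over 4 possible intermediate vertex sequences; the minimum is 9, attained along the walk 0 → 0 → 0 → 1.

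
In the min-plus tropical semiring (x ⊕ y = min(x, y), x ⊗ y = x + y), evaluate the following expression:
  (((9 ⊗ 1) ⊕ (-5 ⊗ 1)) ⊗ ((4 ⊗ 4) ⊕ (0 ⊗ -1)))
(((9 ⊗ 1) ⊕ (-5 ⊗ 1)) ⊗ ((4 ⊗ 4) ⊕ (0 ⊗ -1))) = -5

Expand innermost to outermost. Recall ⊕ takes the minimum of its arguments and ⊗ takes their sum. Working out the expression (((9 ⊗ 1) ⊕ (-5 ⊗ 1)) ⊗ ((4 ⊗ 4) ⊕ (0 ⊗ -1))) gives -5.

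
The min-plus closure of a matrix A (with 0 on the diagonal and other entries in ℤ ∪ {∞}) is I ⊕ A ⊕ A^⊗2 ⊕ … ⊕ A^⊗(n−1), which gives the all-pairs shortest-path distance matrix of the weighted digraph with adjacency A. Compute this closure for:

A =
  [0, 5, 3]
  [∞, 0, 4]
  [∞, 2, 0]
Closure =
  [0, 5, 3]
  [∞, 0, 4]
  [∞, 2, 0]

This is the Floyd-Warshall all-pairs shortest-path computation. For each intermediate vertex k = 0, 1, …, 2, update dist[i][j] ← min(dist[i][j], dist[i][k] + dist[k][j]). The final matrix gives, for each (i, j), the minimum total weight of any directed path from i to j (possibly empty when i = j).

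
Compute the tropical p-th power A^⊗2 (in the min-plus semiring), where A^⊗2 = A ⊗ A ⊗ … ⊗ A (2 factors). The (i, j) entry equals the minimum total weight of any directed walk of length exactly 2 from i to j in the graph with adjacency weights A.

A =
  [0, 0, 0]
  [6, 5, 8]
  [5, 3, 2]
A^⊗2 =
  [0, 0, 0]
  [6, 6, 6]
  [5, 5, 4]

Each entry (A^⊗2)_ij equals the minimum over all length-2 walks i = v_0 → v_1 → … → v_2 = j of Σ_t A[v_t][v_{t+1}]. For example, for (i, j) = (0, 2) we minimise over 3 possible intermediate vertex sequences; the minimum is 0, attained along the walk 0 → 0 → 2.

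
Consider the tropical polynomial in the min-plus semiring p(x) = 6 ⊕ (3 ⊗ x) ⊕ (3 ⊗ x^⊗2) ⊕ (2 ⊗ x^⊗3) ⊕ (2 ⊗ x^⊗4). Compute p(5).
p(5) = 6

A tropical monomial a ⊗ x^⊗i evaluates to a + i · x. Evaluating each term at x = 5:
  Term 0 contributes 6 + 0 · 5 = 6
  Term 1 contributes 3 + 1 · 5 = 8
  Term 2 contributes 3 + 2 · 5 = 13
  Term 3 contributes 2 + 3 · 5 = 17
  Term 4 contributes 2 + 4 · 5 = 22
p(5) = ⊕ of these = min[6, 8, 13, 17, 22] = 6.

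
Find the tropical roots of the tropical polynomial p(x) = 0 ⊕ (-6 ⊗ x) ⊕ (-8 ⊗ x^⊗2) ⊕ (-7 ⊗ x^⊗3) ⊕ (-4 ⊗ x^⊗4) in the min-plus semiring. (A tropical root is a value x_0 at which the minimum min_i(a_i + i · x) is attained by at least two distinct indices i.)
Roots: {-3, -1, 2, 6}

Each tropical root is a break point of the lower envelope of the lines y = a_i + i · x (there are 5 lines, with slopes 0, 1, ..., 4). Only the lines that attain the minimum somewhere contribute to roots; other lines are dominated. Here the surviving (envelope) indices are i = 4, i = 3, i = 2, i = 1, i = 0.
Intersections between consecutive envelope lines give the roots: for adjacent envelope indices i < j the intersection is x = (a_i − a_j) / (j − i). Reading off the sorted break points: {-3, -1, 2, 6}.
Verification: at each break x_0, at least two indices attain the minimum of min_i(a_i + i · x_0).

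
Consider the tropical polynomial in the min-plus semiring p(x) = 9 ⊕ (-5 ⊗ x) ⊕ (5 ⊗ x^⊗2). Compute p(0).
p(0) = -5

A tropical monomial a ⊗ x^⊗i evaluates to a + i · x. Evaluating each term at x = 0:
  Term 0 contributes 9 + 0 · 0 = 9
  Term 1 contributes -5 + 1 · 0 = -5
  Term 2 contributes 5 + 2 · 0 = 5
p(0) = ⊕ of these = min[9, -5, 5] = -5.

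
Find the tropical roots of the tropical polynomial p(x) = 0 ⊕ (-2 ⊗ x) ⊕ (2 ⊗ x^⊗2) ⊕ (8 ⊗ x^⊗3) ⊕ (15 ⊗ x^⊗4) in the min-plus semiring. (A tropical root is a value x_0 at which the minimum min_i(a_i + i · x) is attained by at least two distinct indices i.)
Roots: {-7, -6, -4, 2}

Each tropical root is a break point of the lower envelope of the lines y = a_i + i · x (there are 5 lines, with slopes 0, 1, ..., 4). Only the lines that attain the minimum somewhere contribute to roots; other lines are dominated. Here the surviving (envelope) indices are i = 4, i = 3, i = 2, i = 1, i = 0.
Intersections between consecutive envelope lines give the roots: for adjacent envelope indices i < j the intersection is x = (a_i − a_j) / (j − i). Reading off the sorted break points: {-7, -6, -4, 2}.
Verification: at each break x_0, at least two indices attain the minimum of min_i(a_i + i · x_0).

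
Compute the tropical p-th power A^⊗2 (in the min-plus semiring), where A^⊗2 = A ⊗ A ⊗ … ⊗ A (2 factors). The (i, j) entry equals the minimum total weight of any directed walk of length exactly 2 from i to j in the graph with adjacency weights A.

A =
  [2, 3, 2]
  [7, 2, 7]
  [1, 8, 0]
A^⊗2 =
  [3, 5, 2]
  [8, 4, 7]
  [1, 4, 0]

Each entry (A^⊗2)_ij equals the minimum over all length-2 walks i = v_0 → v_1 → … → v_2 = j of Σ_t A[v_t][v_{t+1}]. For example, for (i, j) = (0, 2) we minimise over 3 possible intermediate vertex sequences; the minimum is 2, attained along the walk 0 → 2 → 2.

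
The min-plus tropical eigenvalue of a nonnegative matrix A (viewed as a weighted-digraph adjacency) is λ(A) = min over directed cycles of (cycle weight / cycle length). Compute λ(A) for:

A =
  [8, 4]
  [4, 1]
λ(A) = 1

Enumerate directed cycles and compute their means (weight / length). Sample:
  cycle 0 → 0: weight = 8, length = 1, mean = 8/1 ≈ 8.000
  cycle 1 → 1: weight = 1, length = 1, mean = 1/1 ≈ 1.000
  cycle 0 → 1 → 0: weight = 8, length = 2, mean = 8/2 ≈ 4.000
  cycle 1 → 0 → 1: weight = 8, length = 2, mean = 8/2 ≈ 4.000
Minimum mean = 1.000, attained e.g. along the cycle 1 → 1 with weight 1 and length 1. So λ(A) = 1/1 = 1.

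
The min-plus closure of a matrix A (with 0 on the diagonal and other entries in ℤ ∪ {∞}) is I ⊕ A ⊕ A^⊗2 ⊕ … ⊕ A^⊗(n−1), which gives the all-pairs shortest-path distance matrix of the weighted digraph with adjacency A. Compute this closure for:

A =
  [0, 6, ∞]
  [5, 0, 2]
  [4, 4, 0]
Closure =
  [0, 6, 8]
  [5, 0, 2]
  [4, 4, 0]

This is the Floyd-Warshall all-pairs shortest-path computation. For each intermediate vertex k = 0, 1, …, 2, update dist[i][j] ← min(dist[i][j], dist[i][k] + dist[k][j]). The final matrix gives, for each (i, j), the minimum total weight of any directed path from i to j (possibly empty when i = j).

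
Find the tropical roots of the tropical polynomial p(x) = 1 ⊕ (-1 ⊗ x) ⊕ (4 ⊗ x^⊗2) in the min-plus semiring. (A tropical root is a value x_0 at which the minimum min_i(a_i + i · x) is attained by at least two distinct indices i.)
Roots: {-5, 2}

Each tropical root is a break point of the lower envelope of the lines y = a_i + i · x (there are 3 lines, with slopes 0, 1, ..., 2). Only the lines that attain the minimum somewhere contribute to roots; other lines are dominated. Here the surviving (envelope) indices are i = 2, i = 1, i = 0.
Intersections between consecutive envelope lines give the roots: for adjacent envelope indices i < j the intersection is x = (a_i − a_j) / (j − i). Reading off the sorted break points: {-5, 2}.
Verification: at each break x_0, at least two indices attain the minimum of min_i(a_i + i · x_0).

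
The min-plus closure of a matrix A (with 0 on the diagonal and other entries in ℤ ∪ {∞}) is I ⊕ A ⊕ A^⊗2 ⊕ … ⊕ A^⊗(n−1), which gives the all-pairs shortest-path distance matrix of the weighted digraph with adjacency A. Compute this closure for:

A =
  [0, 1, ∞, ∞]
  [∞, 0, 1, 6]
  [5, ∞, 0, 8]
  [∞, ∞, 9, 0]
Closure =
  [0, 1, 2, 7]
  [6, 0, 1, 6]
  [5, 6, 0, 8]
  [14, 15, 9, 0]

This is the Floyd-Warshall all-pairs shortest-path computation. For each intermediate vertex k = 0, 1, …, 3, update dist[i][j] ← min(dist[i][j], dist[i][k] + dist[k][j]). The final matrix gives, for each (i, j), the minimum total weight of any directed path from i to j (possibly empty when i = j).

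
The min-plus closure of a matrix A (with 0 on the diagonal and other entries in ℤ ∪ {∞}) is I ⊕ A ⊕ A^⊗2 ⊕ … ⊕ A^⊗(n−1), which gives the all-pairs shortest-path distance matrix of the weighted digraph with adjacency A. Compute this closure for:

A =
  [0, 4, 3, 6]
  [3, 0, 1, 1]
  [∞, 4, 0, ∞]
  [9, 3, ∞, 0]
Closure =
  [0, 4, 3, 5]
  [3, 0, 1, 1]
  [7, 4, 0, 5]
  [6, 3, 4, 0]

This is the Floyd-Warshall all-pairs shortest-path computation. For each intermediate vertex k = 0, 1, …, 3, update dist[i][j] ← min(dist[i][j], dist[i][k] + dist[k][j]). The final matrix gives, for each (i, j), the minimum total weight of any directed path from i to j (possibly empty when i = j).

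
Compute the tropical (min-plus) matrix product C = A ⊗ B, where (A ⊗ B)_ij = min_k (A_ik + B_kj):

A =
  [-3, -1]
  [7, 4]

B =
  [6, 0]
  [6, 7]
A ⊗ B =
  [3, -3]
  [10, 7]

Apply the min-plus product entry-by-entry:
  C[0][0] = min over k of (A[0][0] + B[0][0] = -3 + 6 = 3, A[0][1] + B[1][0] = -1 + 6 = 5) = 3 (attained at k = 0)
  C[0][1] = min over k of (A[0][0] + B[0][1] = -3 + 0 = -3, A[0][1] + B[1][1] = -1 + 7 = 6) = -3 (attained at k = 0)
  C[1][0] = min over k of (A[1][0] + B[0][0] = 7 + 6 = 13, A[1][1] + B[1][0] = 4 + 6 = 10) = 10 (attained at k = 1)
  C[1][1] = min over k of (A[1][0] + B[0][1] = 7 + 0 = 7, A[1][1] + B[1][1] = 4 + 7 = 11) = 7 (attained at k = 0)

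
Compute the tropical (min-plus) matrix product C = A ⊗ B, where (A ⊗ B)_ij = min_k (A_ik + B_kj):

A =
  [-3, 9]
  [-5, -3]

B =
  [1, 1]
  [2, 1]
A ⊗ B =
  [-2, -2]
  [-4, -4]

Apply the min-plus product entry-by-entry:
  C[0][0] = min over k of (A[0][0] + B[0][0] = -3 + 1 = -2, A[0][1] + B[1][0] = 9 + 2 = 11) = -2 (attained at k = 0)
  C[0][1] = min over k of (A[0][0] + B[0][1] = -3 + 1 = -2, A[0][1] + B[1][1] = 9 + 1 = 10) = -2 (attained at k = 0)
  C[1][0] = min over k of (A[1][0] + B[0][0] = -5 + 1 = -4, A[1][1] + B[1][0] = -3 + 2 = -1) = -4 (attained at k = 0)
  C[1][1] = min over k of (A[1][0] + B[0][1] = -5 + 1 = -4, A[1][1] + B[1][1] = -3 + 1 = -2) = -4 (attained at k = 0)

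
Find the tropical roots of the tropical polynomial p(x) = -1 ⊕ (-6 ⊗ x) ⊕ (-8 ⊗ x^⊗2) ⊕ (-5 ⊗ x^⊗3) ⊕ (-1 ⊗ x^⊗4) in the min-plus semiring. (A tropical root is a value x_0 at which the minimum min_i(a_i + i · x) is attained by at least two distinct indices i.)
Roots: {-4, -3, 2, 5}

Each tropical root is a break point of the lower envelope of the lines y = a_i + i · x (there are 5 lines, with slopes 0, 1, ..., 4). Only the lines that attain the minimum somewhere contribute to roots; other lines are dominated. Here the surviving (envelope) indices are i = 4, i = 3, i = 2, i = 1, i = 0.
Intersections between consecutive envelope lines give the roots: for adjacent envelope indices i < j the intersection is x = (a_i − a_j) / (j − i). Reading off the sorted break points: {-4, -3, 2, 5}.
Verification: at each break x_0, at least two indices attain the minimum of min_i(a_i + i · x_0).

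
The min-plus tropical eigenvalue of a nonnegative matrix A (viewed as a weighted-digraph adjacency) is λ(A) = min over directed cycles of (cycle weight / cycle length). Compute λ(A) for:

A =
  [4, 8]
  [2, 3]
λ(A) = 3

Enumerate directed cycles and compute their means (weight / length). Sample:
  cycle 0 → 0: weight = 4, length = 1, mean = 4/1 ≈ 4.000
  cycle 1 → 1: weight = 3, length = 1, mean = 3/1 ≈ 3.000
  cycle 0 → 1 → 0: weight = 10, length = 2, mean = 10/2 ≈ 5.000
  cycle 1 → 0 → 1: weight = 10, length = 2, mean = 10/2 ≈ 5.000
Minimum mean = 3.000, attained e.g. along the cycle 1 → 1 with weight 3 and length 1. So λ(A) = 3/1 = 3.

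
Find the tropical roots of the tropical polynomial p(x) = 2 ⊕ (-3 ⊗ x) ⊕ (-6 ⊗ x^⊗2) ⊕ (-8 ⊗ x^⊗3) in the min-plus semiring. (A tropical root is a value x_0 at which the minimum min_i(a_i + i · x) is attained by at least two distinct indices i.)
Roots: {2, 3, 5}

Each tropical root is a break point of the lower envelope of the lines y = a_i + i · x (there are 4 lines, with slopes 0, 1, ..., 3). Only the lines that attain the minimum somewhere contribute to roots; other lines are dominated. Here the surviving (envelope) indices are i = 3, i = 2, i = 1, i = 0.
Intersections between consecutive envelope lines give the roots: for adjacent envelope indices i < j the intersection is x = (a_i − a_j) / (j − i). Reading off the sorted break points: {2, 3, 5}.
Verification: at each break x_0, at least two indices attain the minimum of min_i(a_i + i · x_0).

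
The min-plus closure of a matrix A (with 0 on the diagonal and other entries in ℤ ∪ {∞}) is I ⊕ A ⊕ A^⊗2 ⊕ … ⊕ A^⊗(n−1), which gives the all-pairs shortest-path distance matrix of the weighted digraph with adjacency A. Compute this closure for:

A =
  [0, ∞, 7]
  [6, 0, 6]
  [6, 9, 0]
Closure =
  [0, 16, 7]
  [6, 0, 6]
  [6, 9, 0]

This is the Floyd-Warshall all-pairs shortest-path computation. For each intermediate vertex k = 0, 1, …, 2, update dist[i][j] ← min(dist[i][j], dist[i][k] + dist[k][j]). The final matrix gives, for each (i, j), the minimum total weight of any directed path from i to j (possibly empty when i = j).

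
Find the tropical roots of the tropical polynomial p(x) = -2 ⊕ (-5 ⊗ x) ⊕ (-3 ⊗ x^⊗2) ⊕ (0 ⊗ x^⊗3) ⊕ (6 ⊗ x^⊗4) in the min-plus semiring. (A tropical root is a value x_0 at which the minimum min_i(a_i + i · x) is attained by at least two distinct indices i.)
Roots: {-6, -3, -2, 3}

Each tropical root is a break point of the lower envelope of the lines y = a_i + i · x (there are 5 lines, with slopes 0, 1, ..., 4). Only the lines that attain the minimum somewhere contribute to roots; other lines are dominated. Here the surviving (envelope) indices are i = 4, i = 3, i = 2, i = 1, i = 0.
Intersections between consecutive envelope lines give the roots: for adjacent envelope indices i < j the intersection is x = (a_i − a_j) / (j − i). Reading off the sorted break points: {-6, -3, -2, 3}.
Verification: at each break x_0, at least two indices attain the minimum of min_i(a_i + i · x_0).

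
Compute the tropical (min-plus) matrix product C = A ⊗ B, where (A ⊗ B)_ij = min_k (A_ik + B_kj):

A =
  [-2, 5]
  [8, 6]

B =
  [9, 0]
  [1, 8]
A ⊗ B =
  [6, -2]
  [7, 8]

Apply the min-plus product entry-by-entry:
  C[0][0] = min over k of (A[0][0] + B[0][0] = -2 + 9 = 7, A[0][1] + B[1][0] = 5 + 1 = 6) = 6 (attained at k = 1)
  C[0][1] = min over k of (A[0][0] + B[0][1] = -2 + 0 = -2, A[0][1] + B[1][1] = 5 + 8 = 13) = -2 (attained at k = 0)
  C[1][0] = min over k of (A[1][0] + B[0][0] = 8 + 9 = 17, A[1][1] + B[1][0] = 6 + 1 = 7) = 7 (attained at k = 1)
  C[1][1] = min over k of (A[1][0] + B[0][1] = 8 + 0 = 8, A[1][1] + B[1][1] = 6 + 8 = 14) = 8 (attained at k = 0)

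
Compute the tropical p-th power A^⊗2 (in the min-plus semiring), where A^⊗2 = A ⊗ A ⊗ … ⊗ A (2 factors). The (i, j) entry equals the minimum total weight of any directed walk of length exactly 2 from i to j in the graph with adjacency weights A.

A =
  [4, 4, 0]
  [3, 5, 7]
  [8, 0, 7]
A^⊗2 =
  [7, 0, 4]
  [7, 7, 3]
  [3, 5, 7]

Each entry (A^⊗2)_ij equals the minimum over all length-2 walks i = v_0 → v_1 → … → v_2 = j of Σ_t A[v_t][v_{t+1}]. For example, for (i, j) = (0, 2) we minimise over 3 possible intermediate vertex sequences; the minimum is 4, attained along the walk 0 → 0 → 2.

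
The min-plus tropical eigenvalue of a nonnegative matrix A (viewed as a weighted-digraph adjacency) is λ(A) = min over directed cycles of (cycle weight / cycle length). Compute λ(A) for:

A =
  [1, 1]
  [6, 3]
λ(A) = 1

Enumerate directed cycles and compute their means (weight / length). Sample:
  cycle 0 → 0: weight = 1, length = 1, mean = 1/1 ≈ 1.000
  cycle 1 → 1: weight = 3, length = 1, mean = 3/1 ≈ 3.000
  cycle 0 → 1 → 0: weight = 7, length = 2, mean = 7/2 ≈ 3.500
  cycle 1 → 0 → 1: weight = 7, length = 2, mean = 7/2 ≈ 3.500
Minimum mean = 1.000, attained e.g. along the cycle 0 → 0 with weight 1 and length 1. So λ(A) = 1/1 = 1.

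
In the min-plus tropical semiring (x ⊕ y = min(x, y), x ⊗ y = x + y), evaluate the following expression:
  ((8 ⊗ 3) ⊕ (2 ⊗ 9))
((8 ⊗ 3) ⊕ (2 ⊗ 9)) = 11

Expand innermost to outermost. Recall ⊕ takes the minimum of its arguments and ⊗ takes their sum. Working out the expression ((8 ⊗ 3) ⊕ (2 ⊗ 9)) gives 11.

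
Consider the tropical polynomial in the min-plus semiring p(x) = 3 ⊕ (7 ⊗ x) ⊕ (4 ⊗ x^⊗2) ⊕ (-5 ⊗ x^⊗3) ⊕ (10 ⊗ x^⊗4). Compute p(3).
p(3) = 3

A tropical monomial a ⊗ x^⊗i evaluates to a + i · x. Evaluating each term at x = 3:
  Term 0 contributes 3 + 0 · 3 = 3
  Term 1 contributes 7 + 1 · 3 = 10
  Term 2 contributes 4 + 2 · 3 = 10
  Term 3 contributes -5 + 3 · 3 = 4
  Term 4 contributes 10 + 4 · 3 = 22
p(3) = ⊕ of these = min[3, 10, 10, 4, 22] = 3.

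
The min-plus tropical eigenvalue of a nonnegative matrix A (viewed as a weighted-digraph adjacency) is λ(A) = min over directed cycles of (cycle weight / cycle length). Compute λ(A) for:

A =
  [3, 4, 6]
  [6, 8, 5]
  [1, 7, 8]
λ(A) = 3

Enumerate directed cycles and compute their means (weight / length). Sample:
  cycle 0 → 0: weight = 3, length = 1, mean = 3/1 ≈ 3.000
  cycle 1 → 1: weight = 8, length = 1, mean = 8/1 ≈ 8.000
  cycle 2 → 2: weight = 8, length = 1, mean = 8/1 ≈ 8.000
  cycle 0 → 1 → 0: weight = 10, length = 2, mean = 10/2 ≈ 5.000
  cycle 0 → 2 → 0: weight = 7, length = 2, mean = 7/2 ≈ 3.500
  cycle 1 → 0 → 1: weight = 10, length = 2, mean = 10/2 ≈ 5.000
Minimum mean = 3.000, attained e.g. along the cycle 0 → 0 with weight 3 and length 1. So λ(A) = 3/1 = 3.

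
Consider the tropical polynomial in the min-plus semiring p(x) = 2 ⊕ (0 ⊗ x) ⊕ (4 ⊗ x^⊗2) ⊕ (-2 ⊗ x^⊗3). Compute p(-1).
p(-1) = -5

A tropical monomial a ⊗ x^⊗i evaluates to a + i · x. Evaluating each term at x = -1:
  Term 0 contributes 2 + 0 · -1 = 2
  Term 1 contributes 0 + 1 · -1 = -1
  Term 2 contributes 4 + 2 · -1 = 2
  Term 3 contributes -2 + 3 · -1 = -5
p(-1) = ⊕ of these = min[2, -1, 2, -5] = -5.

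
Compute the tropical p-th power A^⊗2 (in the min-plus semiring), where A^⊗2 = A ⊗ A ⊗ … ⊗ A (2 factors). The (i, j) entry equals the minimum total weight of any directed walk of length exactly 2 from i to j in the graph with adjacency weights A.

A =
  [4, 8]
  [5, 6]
A^⊗2 =
  [8, 12]
  [9, 12]

Each entry (A^⊗2)_ij equals the minimum over all length-2 walks i = v_0 → v_1 → … → v_2 = j of Σ_t A[v_t][v_{t+1}]. For example, for (i, j) = (0, 1) we minimise over 2 possible intermediate vertex sequences; the minimum is 12, attained along the walk 0 → 0 → 1.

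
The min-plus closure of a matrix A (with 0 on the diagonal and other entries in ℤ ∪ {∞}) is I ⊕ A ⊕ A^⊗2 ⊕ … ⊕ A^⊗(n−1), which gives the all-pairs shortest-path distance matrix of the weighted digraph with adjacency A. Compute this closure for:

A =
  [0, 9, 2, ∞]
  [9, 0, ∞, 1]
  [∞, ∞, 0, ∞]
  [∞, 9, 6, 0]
Closure =
  [0, 9, 2, 10]
  [9, 0, 7, 1]
  [∞, ∞, 0, ∞]
  [18, 9, 6, 0]

This is the Floyd-Warshall all-pairs shortest-path computation. For each intermediate vertex k = 0, 1, …, 3, update dist[i][j] ← min(dist[i][j], dist[i][k] + dist[k][j]). The final matrix gives, for each (i, j), the minimum total weight of any directed path from i to j (possibly empty when i = j).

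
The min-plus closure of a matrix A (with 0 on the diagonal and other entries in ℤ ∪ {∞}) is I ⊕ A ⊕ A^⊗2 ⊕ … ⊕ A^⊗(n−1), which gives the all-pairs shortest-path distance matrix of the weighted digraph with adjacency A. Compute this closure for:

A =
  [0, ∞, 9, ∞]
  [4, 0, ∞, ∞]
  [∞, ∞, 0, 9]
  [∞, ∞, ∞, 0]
Closure =
  [0, ∞, 9, 18]
  [4, 0, 13, 22]
  [∞, ∞, 0, 9]
  [∞, ∞, ∞, 0]

This is the Floyd-Warshall all-pairs shortest-path computation. For each intermediate vertex k = 0, 1, …, 3, update dist[i][j] ← min(dist[i][j], dist[i][k] + dist[k][j]). The final matrix gives, for each (i, j), the minimum total weight of any directed path from i to j (possibly empty when i = j).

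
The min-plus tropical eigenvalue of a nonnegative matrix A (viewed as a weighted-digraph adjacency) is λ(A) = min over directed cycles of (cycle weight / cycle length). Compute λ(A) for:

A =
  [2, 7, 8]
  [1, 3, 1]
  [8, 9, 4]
λ(A) = 2

Enumerate directed cycles and compute their means (weight / length). Sample:
  cycle 0 → 0: weight = 2, length = 1, mean = 2/1 ≈ 2.000
  cycle 1 → 1: weight = 3, length = 1, mean = 3/1 ≈ 3.000
  cycle 2 → 2: weight = 4, length = 1, mean = 4/1 ≈ 4.000
  cycle 0 → 1 → 0: weight = 8, length = 2, mean = 8/2 ≈ 4.000
  cycle 0 → 2 → 0: weight = 16, length = 2, mean = 16/2 ≈ 8.000
  cycle 1 → 0 → 1: weight = 8, length = 2, mean = 8/2 ≈ 4.000
Minimum mean = 2.000, attained e.g. along the cycle 0 → 0 with weight 2 and length 1. So λ(A) = 2/1 = 2.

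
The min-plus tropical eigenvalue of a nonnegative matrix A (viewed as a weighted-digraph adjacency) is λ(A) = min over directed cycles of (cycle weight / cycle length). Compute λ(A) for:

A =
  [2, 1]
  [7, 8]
λ(A) = 2

Enumerate directed cycles and compute their means (weight / length). Sample:
  cycle 0 → 0: weight = 2, length = 1, mean = 2/1 ≈ 2.000
  cycle 1 → 1: weight = 8, length = 1, mean = 8/1 ≈ 8.000
  cycle 0 → 1 → 0: weight = 8, length = 2, mean = 8/2 ≈ 4.000
  cycle 1 → 0 → 1: weight = 8, length = 2, mean = 8/2 ≈ 4.000
Minimum mean = 2.000, attained e.g. along the cycle 0 → 0 with weight 2 and length 1. So λ(A) = 2/1 = 2.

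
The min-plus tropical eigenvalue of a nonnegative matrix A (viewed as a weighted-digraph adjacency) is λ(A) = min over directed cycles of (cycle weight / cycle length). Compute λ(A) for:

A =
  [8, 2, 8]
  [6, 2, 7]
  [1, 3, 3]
λ(A) = 2

Enumerate directed cycles and compute their means (weight / length). Sample:
  cycle 0 → 0: weight = 8, length = 1, mean = 8/1 ≈ 8.000
  cycle 1 → 1: weight = 2, length = 1, mean = 2/1 ≈ 2.000
  cycle 2 → 2: weight = 3, length = 1, mean = 3/1 ≈ 3.000
  cycle 0 → 1 → 0: weight = 8, length = 2, mean = 8/2 ≈ 4.000
  cycle 0 → 2 → 0: weight = 9, length = 2, mean = 9/2 ≈ 4.500
  cycle 1 → 0 → 1: weight = 8, length = 2, mean = 8/2 ≈ 4.000
Minimum mean = 2.000, attained e.g. along the cycle 1 → 1 with weight 2 and length 1. So λ(A) = 2/1 = 2.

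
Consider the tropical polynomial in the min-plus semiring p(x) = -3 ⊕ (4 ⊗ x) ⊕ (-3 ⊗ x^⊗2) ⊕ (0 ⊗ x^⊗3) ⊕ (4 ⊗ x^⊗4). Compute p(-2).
p(-2) = -7

A tropical monomial a ⊗ x^⊗i evaluates to a + i · x. Evaluating each term at x = -2:
  Term 0 contributes -3 + 0 · -2 = -3
  Term 1 contributes 4 + 1 · -2 = 2
  Term 2 contributes -3 + 2 · -2 = -7
  Term 3 contributes 0 + 3 · -2 = -6
  Term 4 contributes 4 + 4 · -2 = -4
p(-2) = ⊕ of these = min[-3, 2, -7, -6, -4] = -7.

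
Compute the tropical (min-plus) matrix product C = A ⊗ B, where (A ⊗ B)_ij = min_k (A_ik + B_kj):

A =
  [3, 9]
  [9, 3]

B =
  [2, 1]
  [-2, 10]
A ⊗ B =
  [5, 4]
  [1, 10]

Apply the min-plus product entry-by-entry:
  C[0][0] = min over k of (A[0][0] + B[0][0] = 3 + 2 = 5, A[0][1] + B[1][0] = 9 + -2 = 7) = 5 (attained at k = 0)
  C[0][1] = min over k of (A[0][0] + B[0][1] = 3 + 1 = 4, A[0][1] + B[1][1] = 9 + 10 = 19) = 4 (attained at k = 0)
  C[1][0] = min over k of (A[1][0] + B[0][0] = 9 + 2 = 11, A[1][1] + B[1][0] = 3 + -2 = 1) = 1 (attained at k = 1)
  C[1][1] = min over k of (A[1][0] + B[0][1] = 9 + 1 = 10, A[1][1] + B[1][1] = 3 + 10 = 13) = 10 (attained at k = 0)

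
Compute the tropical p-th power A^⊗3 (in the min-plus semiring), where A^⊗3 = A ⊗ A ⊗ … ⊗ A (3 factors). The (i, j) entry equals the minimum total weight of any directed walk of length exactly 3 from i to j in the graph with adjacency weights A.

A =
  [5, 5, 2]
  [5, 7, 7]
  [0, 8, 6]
A^⊗3 =
  [7, 7, 4]
  [7, 12, 9]
  [2, 10, 7]

Each entry (A^⊗3)_ij equals the minimum over all length-3 walks i = v_0 → v_1 → … → v_3 = j of Σ_t A[v_t][v_{t+1}]. For example, for (i, j) = (0, 2) we minimise over 9 possible intermediate vertex sequences; the minimum is 4, attained along the walk 0 → 2 → 0 → 2.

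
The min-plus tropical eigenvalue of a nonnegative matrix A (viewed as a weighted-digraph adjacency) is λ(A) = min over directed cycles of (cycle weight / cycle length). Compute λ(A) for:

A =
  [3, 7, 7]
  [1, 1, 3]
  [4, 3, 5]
λ(A) = 1

Enumerate directed cycles and compute their means (weight / length). Sample:
  cycle 0 → 0: weight = 3, length = 1, mean = 3/1 ≈ 3.000
  cycle 1 → 1: weight = 1, length = 1, mean = 1/1 ≈ 1.000
  cycle 2 → 2: weight = 5, length = 1, mean = 5/1 ≈ 5.000
  cycle 0 → 1 → 0: weight = 8, length = 2, mean = 8/2 ≈ 4.000
  cycle 0 → 2 → 0: weight = 11, length = 2, mean = 11/2 ≈ 5.500
  cycle 1 → 0 → 1: weight = 8, length = 2, mean = 8/2 ≈ 4.000
Minimum mean = 1.000, attained e.g. along the cycle 1 → 1 with weight 1 and length 1. So λ(A) = 1/1 = 1.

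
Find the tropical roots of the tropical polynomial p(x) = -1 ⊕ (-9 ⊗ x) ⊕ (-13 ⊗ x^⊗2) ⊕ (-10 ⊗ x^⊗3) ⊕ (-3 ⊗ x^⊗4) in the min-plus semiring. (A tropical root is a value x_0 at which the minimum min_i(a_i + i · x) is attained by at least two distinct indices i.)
Roots: {-7, -3, 4, 8}

Each tropical root is a break point of the lower envelope of the lines y = a_i + i · x (there are 5 lines, with slopes 0, 1, ..., 4). Only the lines that attain the minimum somewhere contribute to roots; other lines are dominated. Here the surviving (envelope) indices are i = 4, i = 3, i = 2, i = 1, i = 0.
Intersections between consecutive envelope lines give the roots: for adjacent envelope indices i < j the intersection is x = (a_i − a_j) / (j − i). Reading off the sorted break points: {-7, -3, 4, 8}.
Verification: at each break x_0, at least two indices attain the minimum of min_i(a_i + i · x_0).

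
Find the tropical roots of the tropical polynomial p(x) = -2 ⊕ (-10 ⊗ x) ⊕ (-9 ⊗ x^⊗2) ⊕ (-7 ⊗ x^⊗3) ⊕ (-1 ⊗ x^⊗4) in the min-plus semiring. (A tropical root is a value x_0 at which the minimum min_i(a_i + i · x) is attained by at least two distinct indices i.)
Roots: {-6, -2, -1, 8}

Each tropical root is a break point of the lower envelope of the lines y = a_i + i · x (there are 5 lines, with slopes 0, 1, ..., 4). Only the lines that attain the minimum somewhere contribute to roots; other lines are dominated. Here the surviving (envelope) indices are i = 4, i = 3, i = 2, i = 1, i = 0.
Intersections between consecutive envelope lines give the roots: for adjacent envelope indices i < j the intersection is x = (a_i − a_j) / (j − i). Reading off the sorted break points: {-6, -2, -1, 8}.
Verification: at each break x_0, at least two indices attain the minimum of min_i(a_i + i · x_0).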